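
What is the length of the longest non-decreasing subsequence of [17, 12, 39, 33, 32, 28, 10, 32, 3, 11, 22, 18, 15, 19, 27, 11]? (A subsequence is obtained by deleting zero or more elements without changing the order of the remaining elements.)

5

One longest non-decreasing subsequence is 10, 11, 18, 19, 27 (positions 7,10,12,14,15), of length 5; no longer one exists.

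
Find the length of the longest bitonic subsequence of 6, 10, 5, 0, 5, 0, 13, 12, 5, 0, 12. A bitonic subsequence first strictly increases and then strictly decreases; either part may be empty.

6

One longest bitonic subsequence is 6, 10, 13, 12, 5, 0 (positions 1,2,7,8,9,10): it rises to 13 then falls. Length 6 is optimal.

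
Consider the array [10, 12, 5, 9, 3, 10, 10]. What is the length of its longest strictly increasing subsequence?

3

Let dp[i] be the longest increasing subsequence ending at position i. Then dp = [1, 2, 1, 2, 1, 3, 3].
The maximum is 3; one witness is 5, 9, 10 at positions 3,4,6.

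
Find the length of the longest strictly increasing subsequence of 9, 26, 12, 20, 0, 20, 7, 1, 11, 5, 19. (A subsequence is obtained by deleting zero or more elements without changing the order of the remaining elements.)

4

One longest increasing subsequence is 0, 7, 11, 19 (positions 5,7,9,11), of length 4; no longer one exists.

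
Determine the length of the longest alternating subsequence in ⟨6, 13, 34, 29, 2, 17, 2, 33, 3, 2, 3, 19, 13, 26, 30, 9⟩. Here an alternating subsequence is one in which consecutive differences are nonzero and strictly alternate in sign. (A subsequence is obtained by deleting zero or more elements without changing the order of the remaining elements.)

A longest alternating subsequence is 6, 13, 2, 17, 2, 33, 3, 19, 13, 26, 9 (positions 1,2,5,6,7,8,9,12,13,14,16); its 10 consecutive differences strictly alternate in sign, and length 11 is optimal.

11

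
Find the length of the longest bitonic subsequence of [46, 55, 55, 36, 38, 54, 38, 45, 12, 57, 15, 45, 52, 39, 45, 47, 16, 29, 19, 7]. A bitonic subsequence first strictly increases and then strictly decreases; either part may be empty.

Let inc[i] be the LIS ending at i and dec[i] the longest strictly decreasing subsequence starting at i. inc = [1, 2, 2, 1, 2, 3, 2, 3, 1, 4, 2, 3, 4, 3, 4, 5, 3, 4, 4, 1], dec = [6, 7, 7, 4, 4, 6, 4, 5, 2, 6, 2, 5, 5, 4, 4, 4, 2, 3, 2, 1].
max_i inc[i]+dec[i]−1 = 9, with one witness 36, 38, 54, 57, 52, 47, 29, 19, 7.

9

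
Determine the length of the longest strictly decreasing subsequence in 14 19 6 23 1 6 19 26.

3

Let dp[i] be the longest decreasing subsequence ending at position i. Then dp = [1, 1, 2, 1, 3, 2, 2, 1].
The maximum is 3; one witness is 14, 6, 1 at positions 1,3,5.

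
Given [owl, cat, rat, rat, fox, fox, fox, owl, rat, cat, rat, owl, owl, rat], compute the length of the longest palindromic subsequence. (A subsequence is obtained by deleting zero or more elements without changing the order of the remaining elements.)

9

One longest palindromic subsequence is owl rat rat fox fox fox rat rat owl (positions 1,3,4,5,6,7,9,11,13); it reads the same forward and backward, and the interval DP gives dp[1][14] = 9.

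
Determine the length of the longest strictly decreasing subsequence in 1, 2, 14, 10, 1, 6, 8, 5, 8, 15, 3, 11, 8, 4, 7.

Let dp[i] be the longest decreasing subsequence ending at position i. Then dp = [1, 1, 1, 2, 3, 3, 3, 4, 3, 1, 5, 2, 3, 5, 4].
The maximum is 5; one witness is 14, 10, 6, 5, 3 at positions 3,4,6,8,11.

5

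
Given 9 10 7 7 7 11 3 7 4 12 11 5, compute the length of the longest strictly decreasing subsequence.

One longest decreasing subsequence is 9, 7, 3 (positions 1,3,7), of length 3; no longer one exists.

3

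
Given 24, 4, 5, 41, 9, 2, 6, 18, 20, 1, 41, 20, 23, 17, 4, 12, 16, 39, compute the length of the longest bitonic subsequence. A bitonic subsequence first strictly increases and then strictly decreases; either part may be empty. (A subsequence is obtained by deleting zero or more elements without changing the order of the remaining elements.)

9

One longest bitonic subsequence is 4, 5, 9, 18, 20, 41, 23, 17, 16 (positions 2,3,5,8,9,11,13,14,17): it rises to 41 then falls. Length 9 is optimal.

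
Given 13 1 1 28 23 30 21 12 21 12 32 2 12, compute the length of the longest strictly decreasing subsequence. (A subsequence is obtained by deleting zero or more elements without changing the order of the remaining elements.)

5

One longest decreasing subsequence is 28, 23, 21, 12, 2 (positions 4,5,7,8,12), of length 5; no longer one exists.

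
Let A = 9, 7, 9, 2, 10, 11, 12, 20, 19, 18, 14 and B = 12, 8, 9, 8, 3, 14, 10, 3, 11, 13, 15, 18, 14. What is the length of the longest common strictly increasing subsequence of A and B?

4

A longest common strictly increasing subsequence is 9, 10, 11, 18 (length 4); it appears in order in both A and B, and no longer such subsequence exists.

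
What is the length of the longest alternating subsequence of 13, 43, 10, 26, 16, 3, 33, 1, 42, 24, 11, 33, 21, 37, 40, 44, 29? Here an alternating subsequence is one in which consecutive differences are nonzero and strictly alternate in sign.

13

Track the best alternating length ending on an up-step vs a down-step at each position: up/down = 1/1, 2/1, 1/3, 4/3, 4/5, 1/5, 6/3, 1/7, 8/3, 8/9, 8/9, 10/9, 10/11, 12/9, 12/9, 12/1, 12/13.
The maximum over both is 13; one such subsequence is 13, 43, 10, 26, 16, 33, 1, 42, 24, 33, 21, 37, 29.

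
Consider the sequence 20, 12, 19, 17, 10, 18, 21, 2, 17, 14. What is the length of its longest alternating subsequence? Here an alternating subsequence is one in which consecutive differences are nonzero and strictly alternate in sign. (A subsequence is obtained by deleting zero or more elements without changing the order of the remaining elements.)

8

A longest alternating subsequence is 20, 12, 19, 17, 18, 2, 17, 14 (positions 1,2,3,4,6,8,9,10); its 7 consecutive differences strictly alternate in sign, and length 8 is optimal.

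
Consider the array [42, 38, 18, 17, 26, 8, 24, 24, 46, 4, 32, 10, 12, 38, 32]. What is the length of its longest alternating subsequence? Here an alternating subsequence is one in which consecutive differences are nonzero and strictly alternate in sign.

Track the best alternating length ending on an up-step vs a down-step at each position: up/down = 1/1, 1/2, 1/2, 1/2, 3/2, 1/4, 5/4, 5/4, 5/1, 1/6, 7/6, 7/8, 9/8, 9/6, 9/10.
The maximum over both is 10; one such subsequence is 42, 18, 26, 8, 24, 4, 32, 10, 38, 32.

10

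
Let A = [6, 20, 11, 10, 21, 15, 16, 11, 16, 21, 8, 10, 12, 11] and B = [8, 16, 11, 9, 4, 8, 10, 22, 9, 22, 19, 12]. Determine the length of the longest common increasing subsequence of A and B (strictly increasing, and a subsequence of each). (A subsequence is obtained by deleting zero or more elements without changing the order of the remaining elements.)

A longest common strictly increasing subsequence is 8, 10, 12 (length 3); it appears in order in both A and B, and no longer such subsequence exists.

3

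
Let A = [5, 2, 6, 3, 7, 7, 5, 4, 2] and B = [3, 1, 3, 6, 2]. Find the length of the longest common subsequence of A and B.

2

Backtracking the LCS table gives one alignment: 6 (A3,B4) → 2 (A9,B5).
So the longest common subsequence has length 2.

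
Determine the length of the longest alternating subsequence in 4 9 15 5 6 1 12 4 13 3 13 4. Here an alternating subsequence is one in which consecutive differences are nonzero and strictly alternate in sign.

11

Track the best alternating length ending on an up-step vs a down-step at each position: up/down = 1/1, 2/1, 2/1, 2/3, 4/3, 1/5, 6/3, 6/7, 8/3, 6/9, 10/3, 10/11.
The maximum over both is 11; one such subsequence is 4, 9, 5, 6, 1, 12, 4, 13, 3, 13, 4.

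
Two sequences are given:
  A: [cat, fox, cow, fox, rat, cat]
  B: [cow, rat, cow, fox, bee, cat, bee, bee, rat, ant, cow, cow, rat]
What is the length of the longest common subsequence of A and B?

Backtracking the LCS table gives one alignment: cat (A1,B6) → cow (A3,B12) → rat (A5,B13).
So the longest common subsequence has length 3.

3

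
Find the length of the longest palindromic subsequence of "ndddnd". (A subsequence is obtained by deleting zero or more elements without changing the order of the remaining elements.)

5

Using dp[i][j] = 2 + dp[i+1][j−1] if the ends match, else max(dp[i+1][j], dp[i][j−1]):
dp[1][6] = 5. A witness is ndddn at positions 1,2,3,4,5.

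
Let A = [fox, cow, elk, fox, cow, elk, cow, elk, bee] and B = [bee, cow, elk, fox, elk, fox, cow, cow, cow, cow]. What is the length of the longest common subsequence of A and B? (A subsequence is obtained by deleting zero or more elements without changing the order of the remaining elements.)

5

A longest common subsequence is fox, elk, fox, cow, cow (length 5); the LCS DP confirms no longer common subsequence exists.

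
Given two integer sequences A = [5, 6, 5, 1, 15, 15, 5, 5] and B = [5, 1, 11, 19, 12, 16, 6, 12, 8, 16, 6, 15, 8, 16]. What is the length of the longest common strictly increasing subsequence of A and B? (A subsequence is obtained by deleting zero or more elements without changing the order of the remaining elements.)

A longest common strictly increasing subsequence is 5, 6, 15 (length 3); it appears in order in both A and B, and no longer such subsequence exists.

3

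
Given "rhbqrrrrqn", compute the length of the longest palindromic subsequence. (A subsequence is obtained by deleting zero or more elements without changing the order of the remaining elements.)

One longest palindromic subsequence is qrrrrq (positions 4,5,6,7,8,9); it reads the same forward and backward, and the interval DP gives dp[1][10] = 6.

6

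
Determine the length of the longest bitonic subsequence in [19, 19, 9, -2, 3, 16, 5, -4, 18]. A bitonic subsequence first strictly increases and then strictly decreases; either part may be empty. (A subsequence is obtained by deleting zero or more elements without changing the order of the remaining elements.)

5

One longest bitonic subsequence is -2, 3, 16, 5, -4 (positions 4,5,6,7,8): it rises to 16 then falls. Length 5 is optimal.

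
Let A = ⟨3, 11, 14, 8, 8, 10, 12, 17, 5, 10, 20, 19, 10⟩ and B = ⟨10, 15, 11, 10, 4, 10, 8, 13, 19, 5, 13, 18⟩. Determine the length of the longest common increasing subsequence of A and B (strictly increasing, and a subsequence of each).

2

For each value that appears in both, track the longest common increasing run ending there.
The best achievable length is 2; one witness is 10, 19 (A-positions 6,12, B-positions 1,9).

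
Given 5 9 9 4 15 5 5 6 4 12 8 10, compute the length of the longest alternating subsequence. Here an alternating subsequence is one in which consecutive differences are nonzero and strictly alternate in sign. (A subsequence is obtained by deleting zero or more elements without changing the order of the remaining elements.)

Track the best alternating length ending on an up-step vs a down-step at each position: up/down = 1/1, 2/1, 2/1, 1/3, 4/1, 4/5, 4/5, 6/5, 1/7, 8/5, 8/9, 10/9.
The maximum over both is 10; one such subsequence is 5, 9, 4, 15, 5, 6, 4, 12, 8, 10.

10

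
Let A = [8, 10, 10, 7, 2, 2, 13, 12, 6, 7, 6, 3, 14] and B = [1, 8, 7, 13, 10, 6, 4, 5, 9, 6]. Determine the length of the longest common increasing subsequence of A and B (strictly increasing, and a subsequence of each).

2

A longest common strictly increasing subsequence is 8, 13 (length 2); it appears in order in both A and B, and no longer such subsequence exists.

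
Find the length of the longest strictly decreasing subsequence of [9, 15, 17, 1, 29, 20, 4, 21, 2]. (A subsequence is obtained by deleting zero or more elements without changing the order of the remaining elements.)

Scanning left to right, the best length ending at each element is: 9→1, 15→1, 17→1, 1→2, 29→1, 20→2, 4→3, 21→2, 2→4.
So the longest decreasing subsequence has length 4, e.g. 29, 20, 4, 2.

4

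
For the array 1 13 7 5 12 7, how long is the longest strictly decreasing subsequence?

Let dp[i] be the longest decreasing subsequence ending at position i. Then dp = [1, 1, 2, 3, 2, 3].
The maximum is 3; one witness is 13, 7, 5 at positions 2,3,4.

3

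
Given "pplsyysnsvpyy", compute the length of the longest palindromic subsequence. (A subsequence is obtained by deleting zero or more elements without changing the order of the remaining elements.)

One longest palindromic subsequence is yysnsyy (positions 5,6,7,8,9,12,13); it reads the same forward and backward, and the interval DP gives dp[1][13] = 7.

7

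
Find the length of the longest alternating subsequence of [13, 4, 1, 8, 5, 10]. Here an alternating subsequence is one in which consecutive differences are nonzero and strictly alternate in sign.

5

Track the best alternating length ending on an up-step vs a down-step at each position: up/down = 1/1, 1/2, 1/2, 3/2, 3/4, 5/2.
The maximum over both is 5; one such subsequence is 13, 4, 8, 5, 10.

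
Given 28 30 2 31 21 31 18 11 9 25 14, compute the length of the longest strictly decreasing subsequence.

5

Let dp[i] be the longest decreasing subsequence ending at position i. Then dp = [1, 1, 2, 1, 2, 1, 3, 4, 5, 2, 4].
The maximum is 5; one witness is 28, 21, 18, 11, 9 at positions 1,5,7,8,9.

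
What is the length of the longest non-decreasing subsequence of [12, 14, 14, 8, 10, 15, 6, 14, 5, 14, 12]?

Scanning left to right, the best length ending at each element is: 12→1, 14→2, 14→3, 8→1, 10→2, 15→4, 6→1, 14→4, 5→1, 14→5, 12→3.
So the longest non-decreasing subsequence has length 5, e.g. 12, 14, 14, 14, 14.

5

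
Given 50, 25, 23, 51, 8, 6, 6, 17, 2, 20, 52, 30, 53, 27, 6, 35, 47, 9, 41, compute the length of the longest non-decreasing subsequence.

7

Let dp[i] be the longest non-decreasing subsequence ending at position i. Then dp = [1, 1, 1, 2, 1, 1, 2, 3, 1, 4, 5, 5, 6, 5, 3, 6, 7, 4, 7].
The maximum is 7; one witness is 6, 6, 17, 20, 30, 35, 47 at positions 6,7,8,10,12,16,17.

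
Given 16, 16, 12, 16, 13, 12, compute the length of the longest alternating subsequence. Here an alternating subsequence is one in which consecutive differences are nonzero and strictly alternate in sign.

Track the best alternating length ending on an up-step vs a down-step at each position: up/down = 1/1, 1/1, 1/2, 3/1, 3/4, 1/4.
The maximum over both is 4; one such subsequence is 16, 12, 16, 13.

4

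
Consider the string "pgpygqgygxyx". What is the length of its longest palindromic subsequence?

Using dp[i][j] = 2 + dp[i+1][j−1] if the ends match, else max(dp[i+1][j], dp[i][j−1]):
dp[1][12] = 7. A witness is gygqgyg at positions 2,4,5,6,7,8,9.

7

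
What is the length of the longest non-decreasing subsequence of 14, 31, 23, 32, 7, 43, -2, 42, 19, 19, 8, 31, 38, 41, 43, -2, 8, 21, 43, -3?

Scanning left to right, the best length ending at each element is: 14→1, 31→2, 23→2, 32→3, 7→1, 43→4, -2→1, 42→4, 19→2, 19→3, 8→2, 31→4, 38→5, 41→6, 43→7, -2→2, 8→3, 21→4, 43→8, -3→1.
So the longest non-decreasing subsequence has length 8, e.g. 14, 19, 19, 31, 38, 41, 43, 43.

8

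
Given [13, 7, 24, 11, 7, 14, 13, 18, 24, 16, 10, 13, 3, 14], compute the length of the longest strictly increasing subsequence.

Let dp[i] be the longest increasing subsequence ending at position i. Then dp = [1, 1, 2, 2, 1, 3, 3, 4, 5, 4, 2, 3, 1, 4].
The maximum is 5; one witness is 7, 11, 14, 18, 24 at positions 2,4,6,8,9.

5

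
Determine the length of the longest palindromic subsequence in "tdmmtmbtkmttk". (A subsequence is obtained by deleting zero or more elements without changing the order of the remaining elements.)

7

One longest palindromic subsequence is ttmkmtt (positions 1,5,6,9,10,11,12); it reads the same forward and backward, and the interval DP gives dp[1][13] = 7.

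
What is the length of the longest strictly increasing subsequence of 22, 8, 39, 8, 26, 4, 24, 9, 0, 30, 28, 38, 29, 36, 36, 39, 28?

6

Let dp[i] be the longest increasing subsequence ending at position i. Then dp = [1, 1, 2, 1, 2, 1, 2, 2, 1, 3, 3, 4, 4, 5, 5, 6, 3].
The maximum is 6; one witness is 22, 26, 28, 29, 36, 39 at positions 1,5,11,13,14,16.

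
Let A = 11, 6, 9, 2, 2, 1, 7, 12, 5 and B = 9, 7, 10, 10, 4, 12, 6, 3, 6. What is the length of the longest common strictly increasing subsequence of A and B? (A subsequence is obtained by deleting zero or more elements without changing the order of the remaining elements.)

A longest common strictly increasing subsequence is 9, 12 (length 2); it appears in order in both A and B, and no longer such subsequence exists.

2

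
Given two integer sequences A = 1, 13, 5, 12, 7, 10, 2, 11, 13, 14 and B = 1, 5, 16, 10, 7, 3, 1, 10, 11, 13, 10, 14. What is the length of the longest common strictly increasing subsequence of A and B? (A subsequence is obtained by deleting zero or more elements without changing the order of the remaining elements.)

For each value that appears in both, track the longest common increasing run ending there.
The best achievable length is 7; one witness is 1, 5, 7, 10, 11, 13, 14 (A-positions 1,3,5,6,8,9,10, B-positions 1,2,5,8,9,10,12).

7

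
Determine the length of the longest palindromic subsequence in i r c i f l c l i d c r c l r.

9

Using dp[i][j] = 2 + dp[i+1][j−1] if the ends match, else max(dp[i+1][j], dp[i][j−1]):
dp[1][15] = 9. A witness is rcilclicr at positions 2,3,4,6,7,8,9,13,15.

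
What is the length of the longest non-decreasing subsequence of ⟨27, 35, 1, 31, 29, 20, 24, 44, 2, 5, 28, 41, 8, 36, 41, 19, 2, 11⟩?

6

Let dp[i] be the longest non-decreasing subsequence ending at position i. Then dp = [1, 2, 1, 2, 2, 2, 3, 4, 2, 3, 4, 5, 4, 5, 6, 5, 3, 5].
The maximum is 6; one witness is 1, 20, 24, 28, 41, 41 at positions 3,6,7,11,12,15.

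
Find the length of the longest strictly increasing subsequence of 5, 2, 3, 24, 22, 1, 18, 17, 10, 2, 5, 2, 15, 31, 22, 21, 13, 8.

5

Scanning left to right, the best length ending at each element is: 5→1, 2→1, 3→2, 24→3, 22→3, 1→1, 18→3, 17→3, 10→3, 2→2, 5→3, 2→2, 15→4, 31→5, 22→5, 21→5, 13→4, 8→4.
So the longest increasing subsequence has length 5, e.g. 2, 3, 10, 15, 31.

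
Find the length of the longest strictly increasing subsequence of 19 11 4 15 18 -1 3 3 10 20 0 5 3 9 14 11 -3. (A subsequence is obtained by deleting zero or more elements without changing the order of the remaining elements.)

Let dp[i] be the longest increasing subsequence ending at position i. Then dp = [1, 1, 1, 2, 3, 1, 2, 2, 3, 4, 2, 3, 3, 4, 5, 5, 1].
The maximum is 5; one witness is -1, 3, 5, 9, 14 at positions 6,7,12,14,15.

5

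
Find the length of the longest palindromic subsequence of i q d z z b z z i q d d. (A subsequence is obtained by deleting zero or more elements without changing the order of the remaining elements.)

7

Using dp[i][j] = 2 + dp[i+1][j−1] if the ends match, else max(dp[i+1][j], dp[i][j−1]):
dp[1][12] = 7. A witness is dzzbzzd at positions 3,4,5,6,7,8,12.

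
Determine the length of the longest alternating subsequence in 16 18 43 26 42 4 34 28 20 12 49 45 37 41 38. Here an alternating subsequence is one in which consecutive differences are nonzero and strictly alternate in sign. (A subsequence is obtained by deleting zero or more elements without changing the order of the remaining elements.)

11

A longest alternating subsequence is 16, 43, 26, 42, 4, 34, 28, 49, 37, 41, 38 (positions 1,3,4,5,6,7,8,11,13,14,15); its 10 consecutive differences strictly alternate in sign, and length 11 is optimal.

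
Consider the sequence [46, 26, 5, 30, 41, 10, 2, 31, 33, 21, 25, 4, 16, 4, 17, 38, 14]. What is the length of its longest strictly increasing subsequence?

Scanning left to right, the best length ending at each element is: 46→1, 26→1, 5→1, 30→2, 41→3, 10→2, 2→1, 31→3, 33→4, 21→3, 25→4, 4→2, 16→3, 4→2, 17→4, 38→5, 14→3.
So the longest increasing subsequence has length 5, e.g. 26, 30, 31, 33, 38.

5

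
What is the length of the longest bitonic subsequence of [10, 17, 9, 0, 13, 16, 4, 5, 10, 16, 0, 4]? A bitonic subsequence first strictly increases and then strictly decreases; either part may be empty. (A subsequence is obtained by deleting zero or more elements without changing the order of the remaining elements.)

Let inc[i] be the LIS ending at i and dec[i] the longest strictly decreasing subsequence starting at i. inc = [1, 2, 1, 1, 2, 3, 2, 3, 4, 5, 1, 2], dec = [4, 4, 3, 1, 3, 3, 2, 2, 2, 2, 1, 1].
max_i inc[i]+dec[i]−1 = 6, with one witness 0, 4, 5, 10, 16, 4.

6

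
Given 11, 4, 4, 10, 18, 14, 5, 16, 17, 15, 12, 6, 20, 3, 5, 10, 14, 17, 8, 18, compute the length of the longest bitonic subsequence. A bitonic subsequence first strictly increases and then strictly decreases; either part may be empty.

9

One longest bitonic subsequence is 4, 10, 14, 16, 17, 15, 12, 10, 8 (positions 2,4,6,8,9,10,11,16,19): it rises to 17 then falls. Length 9 is optimal.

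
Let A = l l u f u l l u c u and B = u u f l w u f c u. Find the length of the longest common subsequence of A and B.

Backtracking the LCS table gives one alignment: u (A3,B2) → f (A4,B3) → l (A6,B4) → u (A8,B6) → c (A9,B8) → u (A10,B9).
So the longest common subsequence has length 6.

6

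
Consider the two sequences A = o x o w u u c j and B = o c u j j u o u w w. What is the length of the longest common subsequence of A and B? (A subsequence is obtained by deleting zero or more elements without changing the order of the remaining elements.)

A longest common subsequence is oow (length 3); the LCS DP confirms no longer common subsequence exists.

3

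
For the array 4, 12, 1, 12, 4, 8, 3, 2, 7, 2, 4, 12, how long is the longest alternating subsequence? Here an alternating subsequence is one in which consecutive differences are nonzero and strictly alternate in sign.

A longest alternating subsequence is 4, 12, 1, 12, 4, 8, 3, 7, 2, 4 (positions 1,2,3,4,5,6,7,9,10,11); its 9 consecutive differences strictly alternate in sign, and length 10 is optimal.

10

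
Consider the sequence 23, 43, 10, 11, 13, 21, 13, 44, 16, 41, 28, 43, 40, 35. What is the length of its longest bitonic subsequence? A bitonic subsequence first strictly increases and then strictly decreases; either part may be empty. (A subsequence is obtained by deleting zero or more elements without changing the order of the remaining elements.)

8

One longest bitonic subsequence is 10, 11, 13, 21, 44, 43, 40, 35 (positions 3,4,5,6,8,12,13,14): it rises to 44 then falls. Length 8 is optimal.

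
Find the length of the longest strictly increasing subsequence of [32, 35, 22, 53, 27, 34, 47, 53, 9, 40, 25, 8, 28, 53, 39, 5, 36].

Scanning left to right, the best length ending at each element is: 32→1, 35→2, 22→1, 53→3, 27→2, 34→3, 47→4, 53→5, 9→1, 40→4, 25→2, 8→1, 28→3, 53→5, 39→4, 5→1, 36→4.
So the longest increasing subsequence has length 5, e.g. 22, 27, 34, 47, 53.

5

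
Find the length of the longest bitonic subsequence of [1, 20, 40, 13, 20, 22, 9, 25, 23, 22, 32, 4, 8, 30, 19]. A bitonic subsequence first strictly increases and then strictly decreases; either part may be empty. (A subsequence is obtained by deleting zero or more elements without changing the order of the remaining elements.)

Let inc[i] be the LIS ending at i and dec[i] the longest strictly decreasing subsequence starting at i. inc = [1, 2, 3, 2, 3, 4, 2, 5, 5, 4, 6, 2, 3, 6, 4], dec = [1, 4, 5, 3, 3, 3, 2, 4, 3, 2, 3, 1, 1, 2, 1].
max_i inc[i]+dec[i]−1 = 8, with one witness 1, 13, 20, 22, 25, 23, 22, 19.

8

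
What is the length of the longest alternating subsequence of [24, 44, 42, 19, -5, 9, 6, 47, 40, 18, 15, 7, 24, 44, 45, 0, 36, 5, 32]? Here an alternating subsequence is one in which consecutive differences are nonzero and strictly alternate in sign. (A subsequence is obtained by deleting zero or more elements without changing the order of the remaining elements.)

Track the best alternating length ending on an up-step vs a down-step at each position: up/down = 1/1, 2/1, 2/3, 1/3, 1/3, 4/3, 4/5, 6/1, 6/7, 6/7, 6/7, 6/7, 8/7, 8/7, 8/7, 4/9, 10/9, 10/11, 12/11.
The maximum over both is 12; one such subsequence is 24, 44, -5, 9, 6, 47, 18, 24, 0, 36, 5, 32.

12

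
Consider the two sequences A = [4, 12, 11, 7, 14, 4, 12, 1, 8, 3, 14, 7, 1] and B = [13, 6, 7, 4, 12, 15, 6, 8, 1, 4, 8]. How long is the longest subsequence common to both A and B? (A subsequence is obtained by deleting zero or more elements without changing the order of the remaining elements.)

5

Backtracking the LCS table gives one alignment: 7 (A4,B3) → 4 (A6,B4) → 12 (A7,B5) → 1 (A8,B9) → 8 (A9,B11).
So the longest common subsequence has length 5.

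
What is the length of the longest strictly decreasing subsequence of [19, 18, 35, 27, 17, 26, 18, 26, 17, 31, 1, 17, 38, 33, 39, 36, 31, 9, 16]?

6

Scanning left to right, the best length ending at each element is: 19→1, 18→2, 35→1, 27→2, 17→3, 26→3, 18→4, 26→3, 17→5, 31→2, 1→6, 17→5, 38→1, 33→2, 39→1, 36→2, 31→3, 9→6, 16→6.
So the longest decreasing subsequence has length 6, e.g. 35, 27, 26, 18, 17, 1.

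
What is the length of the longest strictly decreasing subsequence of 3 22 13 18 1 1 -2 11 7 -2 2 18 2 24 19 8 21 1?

6

Scanning left to right, the best length ending at each element is: 3→1, 22→1, 13→2, 18→2, 1→3, 1→3, -2→4, 11→3, 7→4, -2→5, 2→5, 18→2, 2→5, 24→1, 19→2, 8→4, 21→2, 1→6.
So the longest decreasing subsequence has length 6, e.g. 22, 13, 11, 7, 2, 1.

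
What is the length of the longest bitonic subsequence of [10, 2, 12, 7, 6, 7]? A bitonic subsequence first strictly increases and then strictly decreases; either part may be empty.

Let inc[i] be the LIS ending at i and dec[i] the longest strictly decreasing subsequence starting at i. inc = [1, 1, 2, 2, 2, 3], dec = [3, 1, 3, 2, 1, 1].
max_i inc[i]+dec[i]−1 = 4, with one witness 10, 12, 7, 6.

4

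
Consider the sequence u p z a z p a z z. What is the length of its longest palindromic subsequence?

5

Using dp[i][j] = 2 + dp[i+1][j−1] if the ends match, else max(dp[i+1][j], dp[i][j−1]):
dp[1][9] = 5. A witness is zzazz at positions 3,5,7,8,9.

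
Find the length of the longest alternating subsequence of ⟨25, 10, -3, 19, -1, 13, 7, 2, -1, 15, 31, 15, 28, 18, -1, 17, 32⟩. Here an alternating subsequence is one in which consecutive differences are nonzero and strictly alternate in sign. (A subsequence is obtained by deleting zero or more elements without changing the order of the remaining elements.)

11

Track the best alternating length ending on an up-step vs a down-step at each position: up/down = 1/1, 1/2, 1/2, 3/2, 3/4, 5/4, 5/6, 5/6, 3/6, 7/4, 7/1, 7/8, 9/8, 9/10, 3/10, 11/10, 11/1.
The maximum over both is 11; one such subsequence is 25, 10, 19, -1, 13, 7, 31, 15, 28, -1, 17.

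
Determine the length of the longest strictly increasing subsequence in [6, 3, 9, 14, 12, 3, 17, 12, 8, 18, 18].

5

Scanning left to right, the best length ending at each element is: 6→1, 3→1, 9→2, 14→3, 12→3, 3→1, 17→4, 12→3, 8→2, 18→5, 18→5.
So the longest increasing subsequence has length 5, e.g. 6, 9, 14, 17, 18.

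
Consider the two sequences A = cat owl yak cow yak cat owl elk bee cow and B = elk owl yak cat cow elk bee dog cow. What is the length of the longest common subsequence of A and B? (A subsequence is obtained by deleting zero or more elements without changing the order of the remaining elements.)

6

A longest common subsequence is owl, yak, cow, elk, bee, cow (length 6); the LCS DP confirms no longer common subsequence exists.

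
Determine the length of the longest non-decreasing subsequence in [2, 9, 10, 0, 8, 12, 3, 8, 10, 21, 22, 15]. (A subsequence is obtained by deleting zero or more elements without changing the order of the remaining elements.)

6

Scanning left to right, the best length ending at each element is: 2→1, 9→2, 10→3, 0→1, 8→2, 12→4, 3→2, 8→3, 10→4, 21→5, 22→6, 15→5.
So the longest non-decreasing subsequence has length 6, e.g. 2, 9, 10, 12, 21, 22.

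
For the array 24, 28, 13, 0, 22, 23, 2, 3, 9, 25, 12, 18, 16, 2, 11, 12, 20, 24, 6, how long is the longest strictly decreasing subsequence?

6

Scanning left to right, the best length ending at each element is: 24→1, 28→1, 13→2, 0→3, 22→2, 23→2, 2→3, 3→3, 9→3, 25→2, 12→3, 18→3, 16→4, 2→5, 11→5, 12→5, 20→3, 24→3, 6→6.
So the longest decreasing subsequence has length 6, e.g. 24, 22, 18, 16, 11, 6.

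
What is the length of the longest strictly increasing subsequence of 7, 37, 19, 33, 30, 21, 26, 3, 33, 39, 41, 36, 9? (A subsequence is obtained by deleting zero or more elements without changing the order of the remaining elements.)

Let dp[i] be the longest increasing subsequence ending at position i. Then dp = [1, 2, 2, 3, 3, 3, 4, 1, 5, 6, 7, 6, 2].
The maximum is 7; one witness is 7, 19, 21, 26, 33, 39, 41 at positions 1,3,6,7,9,10,11.

7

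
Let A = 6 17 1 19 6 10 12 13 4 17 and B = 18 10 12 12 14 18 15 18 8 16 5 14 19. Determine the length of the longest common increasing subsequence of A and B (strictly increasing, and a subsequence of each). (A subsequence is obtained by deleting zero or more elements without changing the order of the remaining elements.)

A longest common strictly increasing subsequence is 10, 12 (length 2); it appears in order in both A and B, and no longer such subsequence exists.

2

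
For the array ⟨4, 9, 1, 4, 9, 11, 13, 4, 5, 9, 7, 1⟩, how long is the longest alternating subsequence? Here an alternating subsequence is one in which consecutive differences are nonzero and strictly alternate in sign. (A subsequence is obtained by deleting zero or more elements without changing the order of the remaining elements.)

7

Track the best alternating length ending on an up-step vs a down-step at each position: up/down = 1/1, 2/1, 1/3, 4/3, 4/1, 4/1, 4/1, 4/5, 6/5, 6/5, 6/7, 1/7.
The maximum over both is 7; one such subsequence is 4, 9, 1, 9, 4, 9, 7.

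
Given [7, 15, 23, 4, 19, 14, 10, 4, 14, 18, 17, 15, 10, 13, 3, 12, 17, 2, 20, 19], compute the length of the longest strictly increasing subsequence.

6

Scanning left to right, the best length ending at each element is: 7→1, 15→2, 23→3, 4→1, 19→3, 14→2, 10→2, 4→1, 14→3, 18→4, 17→4, 15→4, 10→2, 13→3, 3→1, 12→3, 17→5, 2→1, 20→6, 19→6.
So the longest increasing subsequence has length 6, e.g. 7, 10, 14, 15, 17, 20.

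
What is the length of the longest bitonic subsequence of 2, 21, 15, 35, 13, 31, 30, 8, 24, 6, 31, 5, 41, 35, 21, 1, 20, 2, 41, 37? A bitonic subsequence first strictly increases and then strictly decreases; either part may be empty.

One longest bitonic subsequence is 2, 21, 35, 31, 30, 24, 21, 20, 2 (positions 1,2,4,6,7,9,15,17,18): it rises to 35 then falls. Length 9 is optimal.

9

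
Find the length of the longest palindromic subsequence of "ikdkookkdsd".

One longest palindromic subsequence is dkookd (positions 3,4,5,6,8,11); it reads the same forward and backward, and the interval DP gives dp[1][11] = 6.

6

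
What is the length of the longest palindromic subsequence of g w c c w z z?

4

One longest palindromic subsequence is wccw (positions 2,3,4,5); it reads the same forward and backward, and the interval DP gives dp[1][7] = 4.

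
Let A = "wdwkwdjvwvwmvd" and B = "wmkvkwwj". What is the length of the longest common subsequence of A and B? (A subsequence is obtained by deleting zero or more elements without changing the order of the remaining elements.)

Backtracking the LCS table gives one alignment: w (A1,B1) → k (A4,B3) → v (A8,B4) → w (A9,B6) → w (A11,B7).
So the longest common subsequence has length 5.

5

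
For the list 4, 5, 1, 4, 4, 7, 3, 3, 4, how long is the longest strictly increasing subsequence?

Let dp[i] be the longest increasing subsequence ending at position i. Then dp = [1, 2, 1, 2, 2, 3, 2, 2, 3].
The maximum is 3; one witness is 4, 5, 7 at positions 1,2,6.

3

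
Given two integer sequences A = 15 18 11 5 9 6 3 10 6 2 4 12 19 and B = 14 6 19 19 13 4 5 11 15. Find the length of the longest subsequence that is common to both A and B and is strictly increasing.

A longest common strictly increasing subsequence is 6, 19 (length 2); it appears in order in both A and B, and no longer such subsequence exists.

2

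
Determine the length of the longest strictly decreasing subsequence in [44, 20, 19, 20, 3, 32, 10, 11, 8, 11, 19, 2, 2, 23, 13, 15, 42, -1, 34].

Scanning left to right, the best length ending at each element is: 44→1, 20→2, 19→3, 20→2, 3→4, 32→2, 10→4, 11→4, 8→5, 11→4, 19→3, 2→6, 2→6, 23→3, 13→4, 15→4, 42→2, -1→7, 34→3.
So the longest decreasing subsequence has length 7, e.g. 44, 20, 19, 10, 8, 2, -1.

7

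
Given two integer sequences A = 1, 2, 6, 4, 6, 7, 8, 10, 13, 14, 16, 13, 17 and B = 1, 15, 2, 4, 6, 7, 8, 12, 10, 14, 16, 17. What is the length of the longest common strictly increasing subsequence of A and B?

10

A longest common strictly increasing subsequence is 1, 2, 4, 6, 7, 8, 10, 14, 16, 17 (length 10); it appears in order in both A and B, and no longer such subsequence exists.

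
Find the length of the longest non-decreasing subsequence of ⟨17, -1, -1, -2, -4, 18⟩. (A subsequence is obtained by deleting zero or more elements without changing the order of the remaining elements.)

Scanning left to right, the best length ending at each element is: 17→1, -1→1, -1→2, -2→1, -4→1, 18→3.
So the longest non-decreasing subsequence has length 3, e.g. -1, -1, 18.

3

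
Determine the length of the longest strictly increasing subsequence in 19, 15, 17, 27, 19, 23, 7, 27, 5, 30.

One longest increasing subsequence is 15, 17, 19, 23, 27, 30 (positions 2,3,5,6,8,10), of length 6; no longer one exists.

6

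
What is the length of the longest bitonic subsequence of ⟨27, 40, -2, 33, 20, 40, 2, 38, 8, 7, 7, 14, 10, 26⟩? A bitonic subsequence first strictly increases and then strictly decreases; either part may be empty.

6

Let inc[i] be the LIS ending at i and dec[i] the longest strictly decreasing subsequence starting at i. inc = [1, 2, 1, 2, 2, 3, 2, 3, 3, 3, 3, 4, 4, 5], dec = [4, 5, 1, 4, 3, 4, 1, 3, 2, 1, 1, 2, 1, 1].
max_i inc[i]+dec[i]−1 = 6, with one witness 27, 40, 33, 20, 14, 10.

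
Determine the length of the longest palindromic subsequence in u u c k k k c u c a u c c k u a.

9

One longest palindromic subsequence is ukccuccku (positions 2,4,7,9,11,12,13,14,15); it reads the same forward and backward, and the interval DP gives dp[1][16] = 9.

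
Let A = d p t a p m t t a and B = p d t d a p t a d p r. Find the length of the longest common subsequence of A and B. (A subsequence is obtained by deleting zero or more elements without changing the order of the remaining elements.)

6

A longest common subsequence is dtapta (length 6); the LCS DP confirms no longer common subsequence exists.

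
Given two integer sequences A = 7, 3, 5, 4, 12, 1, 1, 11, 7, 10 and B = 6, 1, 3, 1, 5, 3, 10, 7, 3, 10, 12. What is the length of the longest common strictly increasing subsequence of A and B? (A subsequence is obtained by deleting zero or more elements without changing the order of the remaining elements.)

4

A longest common strictly increasing subsequence is 3, 5, 7, 10 (length 4); it appears in order in both A and B, and no longer such subsequence exists.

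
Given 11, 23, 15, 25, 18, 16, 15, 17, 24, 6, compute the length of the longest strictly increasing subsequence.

One longest increasing subsequence is 11, 15, 16, 17, 24 (positions 1,3,6,8,9), of length 5; no longer one exists.

5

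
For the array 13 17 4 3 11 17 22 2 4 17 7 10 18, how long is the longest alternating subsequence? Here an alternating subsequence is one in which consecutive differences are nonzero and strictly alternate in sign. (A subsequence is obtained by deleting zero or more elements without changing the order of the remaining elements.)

8

Track the best alternating length ending on an up-step vs a down-step at each position: up/down = 1/1, 2/1, 1/3, 1/3, 4/3, 4/1, 4/1, 1/5, 6/5, 6/5, 6/7, 8/7, 8/5.
The maximum over both is 8; one such subsequence is 13, 17, 4, 11, 2, 17, 7, 10.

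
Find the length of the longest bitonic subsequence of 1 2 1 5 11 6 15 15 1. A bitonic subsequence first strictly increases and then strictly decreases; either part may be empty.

6

One longest bitonic subsequence is 1, 2, 5, 11, 6, 1 (positions 1,2,4,5,6,9): it rises to 11 then falls. Length 6 is optimal.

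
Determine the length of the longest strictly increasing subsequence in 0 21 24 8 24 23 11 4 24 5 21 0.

4

Scanning left to right, the best length ending at each element is: 0→1, 21→2, 24→3, 8→2, 24→3, 23→3, 11→3, 4→2, 24→4, 5→3, 21→4, 0→1.
So the longest increasing subsequence has length 4, e.g. 0, 21, 23, 24.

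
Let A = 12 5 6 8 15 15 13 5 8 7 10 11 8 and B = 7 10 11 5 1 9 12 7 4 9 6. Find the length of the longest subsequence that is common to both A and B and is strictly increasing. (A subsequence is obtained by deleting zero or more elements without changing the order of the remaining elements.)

For each value that appears in both, track the longest common increasing run ending there.
The best achievable length is 3; one witness is 7, 10, 11 (A-positions 10,11,12, B-positions 1,2,3).

3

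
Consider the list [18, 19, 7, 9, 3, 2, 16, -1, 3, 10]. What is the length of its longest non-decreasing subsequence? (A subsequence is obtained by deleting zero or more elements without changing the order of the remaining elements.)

3

Scanning left to right, the best length ending at each element is: 18→1, 19→2, 7→1, 9→2, 3→1, 2→1, 16→3, -1→1, 3→2, 10→3.
So the longest non-decreasing subsequence has length 3, e.g. 7, 9, 16.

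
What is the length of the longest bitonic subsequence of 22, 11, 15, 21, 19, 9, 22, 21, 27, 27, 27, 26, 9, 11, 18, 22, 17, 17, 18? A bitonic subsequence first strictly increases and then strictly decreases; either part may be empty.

8

One longest bitonic subsequence is 11, 15, 21, 22, 27, 26, 22, 18 (positions 2,3,4,7,9,12,16,19): it rises to 27 then falls. Length 8 is optimal.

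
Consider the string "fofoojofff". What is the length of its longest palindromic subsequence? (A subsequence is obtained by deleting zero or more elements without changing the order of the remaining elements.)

7

One longest palindromic subsequence is ffojoff (positions 1,3,5,6,7,9,10); it reads the same forward and backward, and the interval DP gives dp[1][10] = 7.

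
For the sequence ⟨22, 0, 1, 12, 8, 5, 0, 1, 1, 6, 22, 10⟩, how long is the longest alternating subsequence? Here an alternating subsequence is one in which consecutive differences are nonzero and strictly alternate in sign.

A longest alternating subsequence is 22, 0, 12, 8, 22, 10 (positions 1,2,4,5,11,12); its 5 consecutive differences strictly alternate in sign, and length 6 is optimal.

6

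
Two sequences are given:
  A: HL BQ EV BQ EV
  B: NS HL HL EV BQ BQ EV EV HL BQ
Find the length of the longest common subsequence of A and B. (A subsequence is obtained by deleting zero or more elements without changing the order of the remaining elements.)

Backtracking the LCS table gives one alignment: HL (A1,B3) → BQ (A2,B6) → EV (A3,B8) → BQ (A4,B10).
So the longest common subsequence has length 4.

4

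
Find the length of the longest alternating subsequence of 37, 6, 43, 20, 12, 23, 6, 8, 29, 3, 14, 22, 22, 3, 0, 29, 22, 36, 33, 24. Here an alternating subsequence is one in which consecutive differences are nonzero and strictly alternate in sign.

A longest alternating subsequence is 37, 6, 43, 20, 23, 6, 8, 3, 14, 3, 29, 22, 36, 33 (positions 1,2,3,4,6,7,8,10,11,14,16,17,18,19); its 13 consecutive differences strictly alternate in sign, and length 14 is optimal.

14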